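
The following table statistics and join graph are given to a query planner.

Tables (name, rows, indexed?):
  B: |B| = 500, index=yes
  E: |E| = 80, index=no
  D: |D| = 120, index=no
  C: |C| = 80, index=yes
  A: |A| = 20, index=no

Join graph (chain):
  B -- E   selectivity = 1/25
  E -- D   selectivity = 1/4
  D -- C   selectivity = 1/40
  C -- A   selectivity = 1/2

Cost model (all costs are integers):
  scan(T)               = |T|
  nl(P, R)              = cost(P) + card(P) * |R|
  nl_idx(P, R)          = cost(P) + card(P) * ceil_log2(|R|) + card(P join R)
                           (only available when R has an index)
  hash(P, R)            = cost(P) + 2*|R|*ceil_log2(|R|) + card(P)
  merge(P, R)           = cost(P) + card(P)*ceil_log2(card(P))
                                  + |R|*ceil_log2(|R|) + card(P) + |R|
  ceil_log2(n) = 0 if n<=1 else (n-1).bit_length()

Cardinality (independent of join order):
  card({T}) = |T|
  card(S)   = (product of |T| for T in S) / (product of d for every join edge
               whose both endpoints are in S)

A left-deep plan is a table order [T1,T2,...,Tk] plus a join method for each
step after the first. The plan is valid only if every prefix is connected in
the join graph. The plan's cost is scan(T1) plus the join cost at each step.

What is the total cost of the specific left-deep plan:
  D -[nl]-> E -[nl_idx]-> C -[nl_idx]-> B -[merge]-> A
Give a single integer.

1898640

step 1: scan D: cost=120, card=120
step 2: join E via nl
    card(P join E) = 120*80/(4) = 2400
    cost = 120 + 120*80 = 9720
step 3: join C via nl_idx
    card(P join C) = 2400*80/(40) = 4800
    cost = 9720 + 2400*7 + 4800 = 31320
step 4: join B via nl_idx
    card(P join B) = 4800*500/(25) = 96000
    cost = 31320 + 4800*9 + 96000 = 170520
step 5: join A via merge
    card(P join A) = 96000*20/(2) = 960000
    cost = 170520 + 96000*17 + 20*5 + 96000 + 20 = 1898640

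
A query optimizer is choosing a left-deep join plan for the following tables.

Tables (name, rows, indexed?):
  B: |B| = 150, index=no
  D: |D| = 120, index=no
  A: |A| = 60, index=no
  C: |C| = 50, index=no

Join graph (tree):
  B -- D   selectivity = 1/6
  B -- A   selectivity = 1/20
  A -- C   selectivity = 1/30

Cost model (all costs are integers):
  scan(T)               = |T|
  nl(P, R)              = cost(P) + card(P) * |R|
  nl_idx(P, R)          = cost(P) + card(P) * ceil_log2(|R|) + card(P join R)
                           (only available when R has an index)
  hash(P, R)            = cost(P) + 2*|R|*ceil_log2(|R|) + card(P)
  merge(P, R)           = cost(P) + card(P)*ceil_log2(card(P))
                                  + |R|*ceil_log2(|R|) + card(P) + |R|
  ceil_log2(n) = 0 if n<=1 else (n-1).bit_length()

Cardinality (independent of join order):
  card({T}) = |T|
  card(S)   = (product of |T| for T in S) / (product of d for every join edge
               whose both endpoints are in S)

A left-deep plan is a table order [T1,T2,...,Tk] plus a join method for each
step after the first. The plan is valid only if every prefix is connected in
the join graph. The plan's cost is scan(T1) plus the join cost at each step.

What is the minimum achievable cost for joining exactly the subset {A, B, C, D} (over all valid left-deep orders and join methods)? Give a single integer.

4500

Selinger DP over subsets of {A,B,C,D}:
  {B}: scan cost=150, card=150
  {D}: scan cost=120, card=120
  {A}: scan cost=60, card=60
  {C}: scan cost=50, card=50
  {BD}: card=3000; try (D,hash)→1980, (B,merge)→2430, (D,merge)→2460, (B,hash)→2640, (B,nl)→18120, (D,nl)→18150; best=1980 via (D,hash)
  {AB}: card=450; try (A,hash)→1020, (B,merge)→1830, (A,merge)→1920, (B,hash)→2520, (B,nl)→9060, (A,nl)→9150; best=1020 via (A,hash)
  {AC}: card=100; try (C,hash)→720, (A,hash)→820, (A,merge)→820, (C,merge)→830, (A,nl)→3050, (C,nl)→3060; best=720 via (C,hash)
  {ABD}: card=9000; try (D,hash)→3150, (A,hash)→5700, (D,merge)→6480, (A,merge)→41400, (D,nl)→55020, (A,nl)→181980; best=3150 via (D,hash)
  {ABC}: card=750; try (C,hash)→2070, (B,merge)→2870, (B,hash)→3220, (C,merge)→5870, (B,nl)→15720, (C,nl)→23520; best=2070 via (C,hash)
  {ABCD}: card=15000; try (D,hash)→4500, (D,merge)→11280, (C,hash)→12750, (D,nl)→92070, (C,merge)→138500, (C,nl)→453150; best=4500 via (D,hash)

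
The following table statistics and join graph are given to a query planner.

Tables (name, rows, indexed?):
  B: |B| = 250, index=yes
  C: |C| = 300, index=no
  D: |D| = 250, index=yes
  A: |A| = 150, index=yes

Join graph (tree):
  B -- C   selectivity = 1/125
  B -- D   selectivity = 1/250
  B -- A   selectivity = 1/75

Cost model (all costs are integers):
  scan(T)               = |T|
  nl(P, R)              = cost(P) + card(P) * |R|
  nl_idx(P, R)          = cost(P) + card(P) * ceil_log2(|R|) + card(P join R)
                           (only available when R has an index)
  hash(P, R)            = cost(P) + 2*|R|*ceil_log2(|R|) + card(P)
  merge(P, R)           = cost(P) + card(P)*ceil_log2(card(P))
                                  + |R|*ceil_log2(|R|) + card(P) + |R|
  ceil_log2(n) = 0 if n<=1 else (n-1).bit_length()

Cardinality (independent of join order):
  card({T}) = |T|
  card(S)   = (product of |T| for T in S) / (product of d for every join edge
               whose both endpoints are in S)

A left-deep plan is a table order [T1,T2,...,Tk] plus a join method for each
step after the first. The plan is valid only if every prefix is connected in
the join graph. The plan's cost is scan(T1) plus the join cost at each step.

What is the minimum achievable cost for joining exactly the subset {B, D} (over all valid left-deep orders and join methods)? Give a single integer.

Selinger DP over subsets of {B,D}:
  {B}: scan cost=250, card=250
  {D}: scan cost=250, card=250
  {BD}: card=250; try (D,nl_idx)→2500, (B,nl_idx)→2500, (D,hash)→4500, (B,hash)→4500, (D,merge)→4750, (B,merge)→4750 …(+2); best=2500 via (D,nl_idx)

2500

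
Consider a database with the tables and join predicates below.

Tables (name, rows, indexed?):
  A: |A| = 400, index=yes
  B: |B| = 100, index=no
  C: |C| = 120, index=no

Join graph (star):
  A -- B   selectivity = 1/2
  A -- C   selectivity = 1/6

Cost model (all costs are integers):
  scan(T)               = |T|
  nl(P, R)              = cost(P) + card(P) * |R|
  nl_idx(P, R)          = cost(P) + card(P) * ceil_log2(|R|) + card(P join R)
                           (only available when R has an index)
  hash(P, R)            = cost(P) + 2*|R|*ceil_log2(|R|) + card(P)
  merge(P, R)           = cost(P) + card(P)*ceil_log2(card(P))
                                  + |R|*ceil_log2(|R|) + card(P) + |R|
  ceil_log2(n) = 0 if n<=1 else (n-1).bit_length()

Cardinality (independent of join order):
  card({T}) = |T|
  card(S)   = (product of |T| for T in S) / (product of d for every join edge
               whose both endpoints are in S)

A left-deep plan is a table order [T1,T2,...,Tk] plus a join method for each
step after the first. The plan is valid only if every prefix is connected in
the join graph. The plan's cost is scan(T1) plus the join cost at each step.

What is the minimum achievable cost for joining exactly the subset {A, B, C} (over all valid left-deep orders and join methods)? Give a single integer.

11880

Selinger DP over subsets of {A,B,C}:
  {A}: scan cost=400, card=400
  {B}: scan cost=100, card=100
  {C}: scan cost=120, card=120
  {AB}: card=20000; try (B,hash)→2200, (A,merge)→4900, (B,merge)→5200, (A,hash)→7400, (A,nl_idx)→21000, (A,nl)→40100 …(+1); best=2200 via (B,hash)
  {AC}: card=8000; try (C,hash)→2480, (A,merge)→5080, (C,merge)→5360, (A,hash)→7440, (A,nl_idx)→9200, (A,nl)→48120 …(+1); best=2480 via (C,hash)
  {ABC}: card=400000; try (B,hash)→11880, (C,hash)→23880, (B,merge)→115280, (C,merge)→323160, (B,nl)→802480, (C,nl)→2402200; best=11880 via (B,hash)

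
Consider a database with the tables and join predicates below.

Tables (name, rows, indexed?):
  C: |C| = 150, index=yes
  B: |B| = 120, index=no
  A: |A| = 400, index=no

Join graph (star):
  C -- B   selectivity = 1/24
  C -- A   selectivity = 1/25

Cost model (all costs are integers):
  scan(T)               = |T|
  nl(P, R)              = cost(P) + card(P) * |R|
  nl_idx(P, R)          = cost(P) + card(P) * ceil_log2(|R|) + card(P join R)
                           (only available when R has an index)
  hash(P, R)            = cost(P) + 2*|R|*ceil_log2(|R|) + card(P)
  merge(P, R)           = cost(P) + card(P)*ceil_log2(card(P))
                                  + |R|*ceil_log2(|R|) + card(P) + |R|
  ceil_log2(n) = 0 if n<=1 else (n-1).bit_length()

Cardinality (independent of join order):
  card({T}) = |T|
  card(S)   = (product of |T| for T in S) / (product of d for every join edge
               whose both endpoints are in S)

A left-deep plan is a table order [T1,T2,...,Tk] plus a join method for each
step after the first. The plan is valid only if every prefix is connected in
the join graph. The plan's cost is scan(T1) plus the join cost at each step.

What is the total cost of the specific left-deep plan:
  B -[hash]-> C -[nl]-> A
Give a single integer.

302640

step 1: scan B: cost=120, card=120
step 2: join C via hash
    card(P join C) = 120*150/(24) = 750
    cost = 120 + 2*150*8 + 120 = 2640
step 3: join A via nl
    card(P join A) = 750*400/(25) = 12000
    cost = 2640 + 750*400 = 302640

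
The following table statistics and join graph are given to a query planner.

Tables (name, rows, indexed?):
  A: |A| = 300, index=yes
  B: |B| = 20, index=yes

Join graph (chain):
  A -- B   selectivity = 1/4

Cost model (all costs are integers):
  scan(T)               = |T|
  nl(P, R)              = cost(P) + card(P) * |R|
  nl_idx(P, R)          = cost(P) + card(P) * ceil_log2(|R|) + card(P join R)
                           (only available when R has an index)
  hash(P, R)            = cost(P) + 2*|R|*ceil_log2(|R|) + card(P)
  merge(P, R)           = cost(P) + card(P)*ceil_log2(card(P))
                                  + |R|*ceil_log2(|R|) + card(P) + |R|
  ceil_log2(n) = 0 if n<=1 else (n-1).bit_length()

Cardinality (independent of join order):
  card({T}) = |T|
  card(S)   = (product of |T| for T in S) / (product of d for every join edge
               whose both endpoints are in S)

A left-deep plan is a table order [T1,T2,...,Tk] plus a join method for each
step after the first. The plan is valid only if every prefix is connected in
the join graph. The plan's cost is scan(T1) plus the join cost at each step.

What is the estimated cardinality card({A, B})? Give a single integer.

1500

Tables in S: A(300), B(20)
Edges inside S: A-B(d=4)
numerator = 300 * 20 = 6000
denominator = 4 = 4
card(S) = 6000 / 4 = 1500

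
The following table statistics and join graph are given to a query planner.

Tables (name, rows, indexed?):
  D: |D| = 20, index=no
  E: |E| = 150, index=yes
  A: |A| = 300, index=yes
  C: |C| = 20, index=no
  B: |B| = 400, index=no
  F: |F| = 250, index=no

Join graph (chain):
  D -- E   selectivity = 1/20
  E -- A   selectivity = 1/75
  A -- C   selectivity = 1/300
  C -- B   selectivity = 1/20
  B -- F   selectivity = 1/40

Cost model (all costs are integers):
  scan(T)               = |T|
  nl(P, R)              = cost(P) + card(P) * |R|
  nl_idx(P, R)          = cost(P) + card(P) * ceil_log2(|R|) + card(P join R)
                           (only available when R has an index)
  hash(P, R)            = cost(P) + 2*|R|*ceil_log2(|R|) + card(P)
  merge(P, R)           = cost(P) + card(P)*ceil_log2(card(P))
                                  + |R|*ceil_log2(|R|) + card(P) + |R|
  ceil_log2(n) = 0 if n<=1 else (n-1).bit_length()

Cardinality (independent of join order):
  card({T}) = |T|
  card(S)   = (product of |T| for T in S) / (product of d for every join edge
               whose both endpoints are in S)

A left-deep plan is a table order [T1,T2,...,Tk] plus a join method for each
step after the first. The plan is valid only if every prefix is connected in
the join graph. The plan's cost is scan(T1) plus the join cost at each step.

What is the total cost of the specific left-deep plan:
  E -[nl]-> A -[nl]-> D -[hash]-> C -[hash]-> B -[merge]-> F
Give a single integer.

76240

step 1: scan E: cost=150, card=150
step 2: join A via nl
    card(P join A) = 150*300/(75) = 600
    cost = 150 + 150*300 = 45150
step 3: join D via nl
    card(P join D) = 600*20/(20) = 600
    cost = 45150 + 600*20 = 57150
step 4: join C via hash
    card(P join C) = 600*20/(300) = 40
    cost = 57150 + 2*20*5 + 600 = 57950
step 5: join B via hash
    card(P join B) = 40*400/(20) = 800
    cost = 57950 + 2*400*9 + 40 = 65190
step 6: join F via merge
    card(P join F) = 800*250/(40) = 5000
    cost = 65190 + 800*10 + 250*8 + 800 + 250 = 76240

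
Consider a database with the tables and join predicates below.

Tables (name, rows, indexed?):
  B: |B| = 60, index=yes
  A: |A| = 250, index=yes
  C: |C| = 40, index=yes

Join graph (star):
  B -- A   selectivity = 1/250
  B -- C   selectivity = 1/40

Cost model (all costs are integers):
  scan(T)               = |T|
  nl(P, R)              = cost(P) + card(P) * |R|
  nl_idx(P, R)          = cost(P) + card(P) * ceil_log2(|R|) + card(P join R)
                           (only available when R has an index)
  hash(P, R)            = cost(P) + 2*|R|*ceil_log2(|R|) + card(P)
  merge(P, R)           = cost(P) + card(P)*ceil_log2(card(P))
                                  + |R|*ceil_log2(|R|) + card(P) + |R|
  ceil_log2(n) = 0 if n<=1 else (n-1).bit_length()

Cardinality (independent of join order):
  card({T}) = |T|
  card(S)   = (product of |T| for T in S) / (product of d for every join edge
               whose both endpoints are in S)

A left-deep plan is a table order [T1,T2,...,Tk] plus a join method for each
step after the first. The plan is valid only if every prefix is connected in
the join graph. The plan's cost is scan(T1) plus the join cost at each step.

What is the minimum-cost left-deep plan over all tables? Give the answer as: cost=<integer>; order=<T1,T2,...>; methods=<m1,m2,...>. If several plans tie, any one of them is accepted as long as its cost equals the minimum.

cost=880; order=C,B,A; methods=nl_idx,nl_idx

Selinger DP (subsets sized 1..n):
  {B}: scan cost=60, card=60
  {A}: scan cost=250, card=250
  {C}: scan cost=40, card=40
  {AB}: card=60; try (A,nl_idx)→600, (B,hash)→1220, (B,nl_idx)→1810, (A,merge)→2730, (B,merge)→2920, (A,hash)→4120 …(+2); best=600 via (A,nl_idx)
  {BC}: card=60; try (B,nl_idx)→340, (C,nl_idx)→480, (C,hash)→600, (B,merge)→740, (C,merge)→760, (B,hash)→800 …(+2); best=340 via (B,nl_idx)
  {ABC}: card=60; try (A,nl_idx)→880, (C,nl_idx)→1020, (C,hash)→1140, (C,merge)→1300, (C,nl)→3000, (A,merge)→3010 …(+2); best=880 via (A,nl_idx)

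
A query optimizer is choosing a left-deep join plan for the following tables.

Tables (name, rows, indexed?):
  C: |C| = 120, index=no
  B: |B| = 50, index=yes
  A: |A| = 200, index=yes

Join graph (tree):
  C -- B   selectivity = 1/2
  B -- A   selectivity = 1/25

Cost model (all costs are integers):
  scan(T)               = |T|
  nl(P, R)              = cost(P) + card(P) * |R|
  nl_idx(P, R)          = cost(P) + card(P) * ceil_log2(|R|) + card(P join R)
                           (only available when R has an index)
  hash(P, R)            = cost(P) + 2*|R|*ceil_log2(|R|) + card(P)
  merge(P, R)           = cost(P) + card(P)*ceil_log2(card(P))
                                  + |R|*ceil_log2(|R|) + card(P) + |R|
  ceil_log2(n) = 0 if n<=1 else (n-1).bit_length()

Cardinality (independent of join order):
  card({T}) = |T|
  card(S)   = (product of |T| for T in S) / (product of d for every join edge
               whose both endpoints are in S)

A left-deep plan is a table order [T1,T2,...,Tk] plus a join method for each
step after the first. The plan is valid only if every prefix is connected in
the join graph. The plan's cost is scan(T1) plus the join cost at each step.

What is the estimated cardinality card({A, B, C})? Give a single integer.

Tables in S: A(200), B(50), C(120)
Edges inside S: C-B(d=2), B-A(d=25)
numerator = 200 * 50 * 120 = 1200000
denominator = 2 * 25 = 50
card(S) = 1200000 / 50 = 24000

24000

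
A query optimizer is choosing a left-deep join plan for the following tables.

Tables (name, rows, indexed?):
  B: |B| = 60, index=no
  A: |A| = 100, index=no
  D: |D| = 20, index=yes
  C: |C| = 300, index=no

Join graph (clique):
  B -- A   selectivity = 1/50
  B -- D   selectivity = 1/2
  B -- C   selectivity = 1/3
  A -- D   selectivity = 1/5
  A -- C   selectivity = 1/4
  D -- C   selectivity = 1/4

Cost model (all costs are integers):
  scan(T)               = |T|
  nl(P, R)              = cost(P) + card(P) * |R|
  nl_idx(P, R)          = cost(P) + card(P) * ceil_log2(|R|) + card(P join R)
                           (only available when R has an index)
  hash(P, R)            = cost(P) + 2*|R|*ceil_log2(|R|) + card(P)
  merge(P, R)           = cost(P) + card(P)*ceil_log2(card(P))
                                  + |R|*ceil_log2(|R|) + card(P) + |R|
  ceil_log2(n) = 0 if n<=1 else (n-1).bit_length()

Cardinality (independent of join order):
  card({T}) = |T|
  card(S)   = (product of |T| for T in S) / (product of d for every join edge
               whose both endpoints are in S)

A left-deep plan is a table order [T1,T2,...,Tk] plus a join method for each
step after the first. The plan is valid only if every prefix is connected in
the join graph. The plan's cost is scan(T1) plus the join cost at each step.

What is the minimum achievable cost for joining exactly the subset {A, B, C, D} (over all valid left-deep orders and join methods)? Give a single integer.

6400

Selinger DP over subsets of {A,B,C,D}:
  {B}: scan cost=60, card=60
  {A}: scan cost=100, card=100
  {D}: scan cost=20, card=20
  {C}: scan cost=300, card=300
  {AB}: card=120; try (B,hash)→920, (A,merge)→1280, (B,merge)→1320, (A,hash)→1520, (A,nl)→6060, (B,nl)→6100; best=920 via (B,hash)
  {BD}: card=600; try (D,hash)→320, (B,merge)→560, (D,merge)→600, (B,hash)→760, (D,nl_idx)→960, (B,nl)→1220 …(+1); best=320 via (D,hash)
  {BC}: card=6000; try (B,hash)→1320, (C,merge)→3480, (B,merge)→3720, (C,hash)→5520, (C,nl)→18060, (B,nl)→18300; best=1320 via (B,hash)
  {AD}: card=400; try (D,hash)→400, (A,merge)→940, (D,nl_idx)→1000, (D,merge)→1020, (A,hash)→1440, (A,nl)→2020 …(+1); best=400 via (D,hash)
  {AC}: card=7500; try (A,hash)→2000, (C,merge)→3900, (A,merge)→4100, (C,hash)→5600, (C,nl)→30100, (A,nl)→30300; best=2000 via (A,hash)
  {CD}: card=1500; try (D,hash)→800, (C,merge)→3140, (D,nl_idx)→3300, (D,merge)→3420, (C,hash)→5440, (C,nl)→6020 …(+1); best=800 via (D,hash)
  {ABD}: card=240; try (D,hash)→1240, (B,hash)→1520, (D,nl_idx)→1760, (D,merge)→2000, (A,hash)→2320, (D,nl)→3320 …(+4); best=1240 via (D,hash)
  {ABC}: card=3000; try (C,merge)→4880, (C,hash)→6440, (A,hash)→8720, (B,hash)→10220, (C,nl)→36920, (A,merge)→86120 …(+3); best=4880 via (C,merge)
  {BCD}: card=15000; try (B,hash)→3020, (C,hash)→6320, (D,hash)→7520, (C,merge)→9920, (B,merge)→19220, (D,nl_idx)→46320 …(+4); best=3020 via (B,hash)
  {ACD}: card=7500; try (A,hash)→3700, (C,hash)→6200, (C,merge)→7400, (D,hash)→9700, (A,merge)→19600, (D,nl_idx)→47000 …(+4); best=3700 via (A,hash)
  {ABCD}: card=1500; try (C,merge)→6400, (C,hash)→6880, (D,hash)→8080, (B,hash)→11920, (A,hash)→19420, (D,nl_idx)→21380 …(+7); best=6400 via (C,merge)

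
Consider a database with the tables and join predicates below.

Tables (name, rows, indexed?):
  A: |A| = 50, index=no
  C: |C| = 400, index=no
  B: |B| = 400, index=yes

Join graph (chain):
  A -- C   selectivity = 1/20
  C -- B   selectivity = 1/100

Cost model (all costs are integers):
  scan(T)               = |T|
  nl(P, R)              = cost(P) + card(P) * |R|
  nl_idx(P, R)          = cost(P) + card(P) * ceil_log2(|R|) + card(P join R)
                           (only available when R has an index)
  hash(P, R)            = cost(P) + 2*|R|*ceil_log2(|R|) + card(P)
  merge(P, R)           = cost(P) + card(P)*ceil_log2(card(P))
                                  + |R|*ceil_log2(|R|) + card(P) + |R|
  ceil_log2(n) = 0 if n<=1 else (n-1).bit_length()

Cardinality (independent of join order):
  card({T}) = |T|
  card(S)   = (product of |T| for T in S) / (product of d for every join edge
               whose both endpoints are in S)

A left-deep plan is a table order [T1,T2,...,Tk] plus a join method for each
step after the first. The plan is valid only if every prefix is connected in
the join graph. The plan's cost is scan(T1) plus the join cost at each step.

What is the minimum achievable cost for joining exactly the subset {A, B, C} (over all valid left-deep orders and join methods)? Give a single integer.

Selinger DP over subsets of {A,B,C}:
  {A}: scan cost=50, card=50
  {C}: scan cost=400, card=400
  {B}: scan cost=400, card=400
  {AC}: card=1000; try (A,hash)→1400, (C,merge)→4400, (A,merge)→4750, (C,hash)→7300, (C,nl)→20050, (A,nl)→20400; best=1400 via (A,hash)
  {BC}: card=1600; try (B,nl_idx)→5600, (C,hash)→8000, (B,hash)→8000, (C,merge)→8400, (B,merge)→8400, (C,nl)→160400 …(+1); best=5600 via (B,nl_idx)
  {ABC}: card=4000; try (A,hash)→7800, (B,hash)→9600, (B,nl_idx)→14400, (B,merge)→16400, (A,merge)→25150, (A,nl)→85600 …(+1); best=7800 via (A,hash)

7800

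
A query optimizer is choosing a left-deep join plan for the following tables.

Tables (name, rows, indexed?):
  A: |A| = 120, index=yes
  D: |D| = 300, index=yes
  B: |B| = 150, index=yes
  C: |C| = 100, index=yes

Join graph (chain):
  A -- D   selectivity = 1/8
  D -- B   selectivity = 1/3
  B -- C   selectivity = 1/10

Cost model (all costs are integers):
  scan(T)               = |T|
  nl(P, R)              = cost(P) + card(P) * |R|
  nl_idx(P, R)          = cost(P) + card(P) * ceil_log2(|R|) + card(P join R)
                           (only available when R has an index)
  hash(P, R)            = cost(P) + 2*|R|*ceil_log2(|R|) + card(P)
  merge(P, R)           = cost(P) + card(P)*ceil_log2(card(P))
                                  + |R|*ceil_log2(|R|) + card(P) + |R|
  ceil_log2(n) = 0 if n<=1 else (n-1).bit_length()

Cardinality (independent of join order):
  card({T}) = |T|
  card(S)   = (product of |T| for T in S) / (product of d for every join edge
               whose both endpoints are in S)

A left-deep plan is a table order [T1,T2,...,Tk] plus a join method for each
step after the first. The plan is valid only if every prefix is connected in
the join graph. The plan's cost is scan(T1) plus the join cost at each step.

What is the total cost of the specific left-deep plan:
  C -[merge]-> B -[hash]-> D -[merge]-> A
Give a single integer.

step 1: scan C: cost=100, card=100
step 2: join B via merge
    card(P join B) = 100*150/(10) = 1500
    cost = 100 + 100*7 + 150*8 + 100 + 150 = 2250
step 3: join D via hash
    card(P join D) = 1500*300/(3) = 150000
    cost = 2250 + 2*300*9 + 1500 = 9150
step 4: join A via merge
    card(P join A) = 150000*120/(8) = 2250000
    cost = 9150 + 150000*18 + 120*7 + 150000 + 120 = 2860110

2860110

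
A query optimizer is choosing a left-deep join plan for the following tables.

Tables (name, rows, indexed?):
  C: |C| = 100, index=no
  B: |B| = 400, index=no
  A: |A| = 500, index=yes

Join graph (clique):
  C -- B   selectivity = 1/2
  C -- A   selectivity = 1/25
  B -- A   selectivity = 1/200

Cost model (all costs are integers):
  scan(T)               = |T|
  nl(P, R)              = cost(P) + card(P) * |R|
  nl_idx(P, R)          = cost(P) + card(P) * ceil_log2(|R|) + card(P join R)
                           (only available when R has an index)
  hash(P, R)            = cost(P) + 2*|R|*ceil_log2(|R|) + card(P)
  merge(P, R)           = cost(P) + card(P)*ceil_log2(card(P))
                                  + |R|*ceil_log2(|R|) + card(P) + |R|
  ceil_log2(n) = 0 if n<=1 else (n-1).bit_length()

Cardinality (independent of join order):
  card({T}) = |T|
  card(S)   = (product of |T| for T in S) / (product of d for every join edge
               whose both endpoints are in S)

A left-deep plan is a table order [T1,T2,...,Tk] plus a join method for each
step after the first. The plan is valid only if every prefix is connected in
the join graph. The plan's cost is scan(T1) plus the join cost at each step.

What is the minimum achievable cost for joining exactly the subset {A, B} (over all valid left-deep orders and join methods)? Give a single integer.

5000

Selinger DP over subsets of {A,B}:
  {B}: scan cost=400, card=400
  {A}: scan cost=500, card=500
  {AB}: card=1000; try (A,nl_idx)→5000, (B,hash)→8200, (A,merge)→9400, (B,merge)→9500, (A,hash)→9800, (A,nl)→200400 …(+1); best=5000 via (A,nl_idx)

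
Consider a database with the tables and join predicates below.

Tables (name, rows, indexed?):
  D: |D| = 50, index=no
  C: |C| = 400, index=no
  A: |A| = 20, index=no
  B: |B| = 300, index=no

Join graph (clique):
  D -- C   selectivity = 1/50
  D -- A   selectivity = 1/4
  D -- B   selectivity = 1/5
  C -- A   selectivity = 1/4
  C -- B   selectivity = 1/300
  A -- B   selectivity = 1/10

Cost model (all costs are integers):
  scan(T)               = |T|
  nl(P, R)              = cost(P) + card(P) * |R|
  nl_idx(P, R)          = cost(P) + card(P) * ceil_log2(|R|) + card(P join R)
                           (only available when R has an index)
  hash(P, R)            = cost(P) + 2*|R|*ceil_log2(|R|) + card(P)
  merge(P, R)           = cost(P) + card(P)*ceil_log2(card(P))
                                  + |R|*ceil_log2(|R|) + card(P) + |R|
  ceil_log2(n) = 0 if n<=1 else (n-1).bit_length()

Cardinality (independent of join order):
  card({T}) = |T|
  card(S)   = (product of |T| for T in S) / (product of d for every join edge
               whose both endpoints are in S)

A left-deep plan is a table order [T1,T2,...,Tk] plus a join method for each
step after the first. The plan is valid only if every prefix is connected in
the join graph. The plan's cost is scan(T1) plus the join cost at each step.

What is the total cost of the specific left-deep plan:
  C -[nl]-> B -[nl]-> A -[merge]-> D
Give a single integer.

130550

step 1: scan C: cost=400, card=400
step 2: join B via nl
    card(P join B) = 400*300/(300) = 400
    cost = 400 + 400*300 = 120400
step 3: join A via nl
    card(P join A) = 400*20/(4*10) = 200
    cost = 120400 + 400*20 = 128400
step 4: join D via merge
    card(P join D) = 200*50/(50*4*5) = 10
    cost = 128400 + 200*8 + 50*6 + 200 + 50 = 130550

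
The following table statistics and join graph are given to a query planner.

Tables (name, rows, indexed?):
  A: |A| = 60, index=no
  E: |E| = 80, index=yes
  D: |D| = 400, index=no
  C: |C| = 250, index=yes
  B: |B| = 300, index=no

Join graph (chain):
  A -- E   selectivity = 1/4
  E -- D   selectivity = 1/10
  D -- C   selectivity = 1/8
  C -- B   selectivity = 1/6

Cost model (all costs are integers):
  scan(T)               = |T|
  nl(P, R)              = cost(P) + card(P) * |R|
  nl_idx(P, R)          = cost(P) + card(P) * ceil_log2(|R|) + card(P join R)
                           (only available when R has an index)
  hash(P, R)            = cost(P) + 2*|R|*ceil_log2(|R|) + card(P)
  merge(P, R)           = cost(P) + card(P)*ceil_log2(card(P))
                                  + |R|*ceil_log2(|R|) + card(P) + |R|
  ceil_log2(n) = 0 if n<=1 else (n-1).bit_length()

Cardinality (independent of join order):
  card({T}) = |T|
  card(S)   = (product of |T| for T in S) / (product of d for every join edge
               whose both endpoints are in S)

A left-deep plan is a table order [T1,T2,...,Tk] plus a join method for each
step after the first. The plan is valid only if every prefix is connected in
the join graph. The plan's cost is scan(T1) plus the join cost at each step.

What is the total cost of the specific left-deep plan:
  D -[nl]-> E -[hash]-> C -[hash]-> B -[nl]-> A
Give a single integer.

step 1: scan D: cost=400, card=400
step 2: join E via nl
    card(P join E) = 400*80/(10) = 3200
    cost = 400 + 400*80 = 32400
step 3: join C via hash
    card(P join C) = 3200*250/(8) = 100000
    cost = 32400 + 2*250*8 + 3200 = 39600
step 4: join B via hash
    card(P join B) = 100000*300/(6) = 5000000
    cost = 39600 + 2*300*9 + 100000 = 145000
step 5: join A via nl
    card(P join A) = 5000000*60/(4) = 75000000
    cost = 145000 + 5000000*60 = 300145000

300145000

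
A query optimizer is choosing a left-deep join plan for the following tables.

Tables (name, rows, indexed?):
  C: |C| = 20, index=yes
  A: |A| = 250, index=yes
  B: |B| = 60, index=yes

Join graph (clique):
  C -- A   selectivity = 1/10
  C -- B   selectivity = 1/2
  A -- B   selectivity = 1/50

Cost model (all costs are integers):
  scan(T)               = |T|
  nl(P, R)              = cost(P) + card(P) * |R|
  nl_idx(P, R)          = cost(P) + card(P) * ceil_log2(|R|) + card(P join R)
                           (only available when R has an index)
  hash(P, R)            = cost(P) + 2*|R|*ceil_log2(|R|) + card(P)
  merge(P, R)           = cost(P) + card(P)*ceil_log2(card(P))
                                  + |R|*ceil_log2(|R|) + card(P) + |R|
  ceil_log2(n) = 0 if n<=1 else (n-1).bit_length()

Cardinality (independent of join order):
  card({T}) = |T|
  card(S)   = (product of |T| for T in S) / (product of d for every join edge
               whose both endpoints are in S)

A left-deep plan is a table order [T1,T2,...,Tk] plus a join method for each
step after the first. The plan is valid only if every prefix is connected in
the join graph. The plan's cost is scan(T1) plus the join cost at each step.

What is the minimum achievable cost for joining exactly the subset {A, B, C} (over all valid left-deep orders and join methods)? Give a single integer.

Selinger DP over subsets of {A,B,C}:
  {C}: scan cost=20, card=20
  {A}: scan cost=250, card=250
  {B}: scan cost=60, card=60
  {AC}: card=500; try (A,nl_idx)→680, (C,hash)→700, (C,nl_idx)→2000, (A,merge)→2390, (C,merge)→2620, (A,hash)→4040 …(+2); best=680 via (A,nl_idx)
  {BC}: card=600; try (C,hash)→320, (B,merge)→560, (C,merge)→600, (B,nl_idx)→740, (B,hash)→760, (C,nl_idx)→960 …(+2); best=320 via (C,hash)
  {AB}: card=300; try (A,nl_idx)→840, (B,hash)→1220, (B,nl_idx)→2050, (A,merge)→2730, (B,merge)→2920, (A,hash)→4120 …(+2); best=840 via (A,nl_idx)
  {ABC}: card=300; try (C,hash)→1340, (B,hash)→1900, (C,nl_idx)→2640, (C,merge)→3960, (B,nl_idx)→3980, (A,hash)→4920 …(+6); best=1340 via (C,hash)

1340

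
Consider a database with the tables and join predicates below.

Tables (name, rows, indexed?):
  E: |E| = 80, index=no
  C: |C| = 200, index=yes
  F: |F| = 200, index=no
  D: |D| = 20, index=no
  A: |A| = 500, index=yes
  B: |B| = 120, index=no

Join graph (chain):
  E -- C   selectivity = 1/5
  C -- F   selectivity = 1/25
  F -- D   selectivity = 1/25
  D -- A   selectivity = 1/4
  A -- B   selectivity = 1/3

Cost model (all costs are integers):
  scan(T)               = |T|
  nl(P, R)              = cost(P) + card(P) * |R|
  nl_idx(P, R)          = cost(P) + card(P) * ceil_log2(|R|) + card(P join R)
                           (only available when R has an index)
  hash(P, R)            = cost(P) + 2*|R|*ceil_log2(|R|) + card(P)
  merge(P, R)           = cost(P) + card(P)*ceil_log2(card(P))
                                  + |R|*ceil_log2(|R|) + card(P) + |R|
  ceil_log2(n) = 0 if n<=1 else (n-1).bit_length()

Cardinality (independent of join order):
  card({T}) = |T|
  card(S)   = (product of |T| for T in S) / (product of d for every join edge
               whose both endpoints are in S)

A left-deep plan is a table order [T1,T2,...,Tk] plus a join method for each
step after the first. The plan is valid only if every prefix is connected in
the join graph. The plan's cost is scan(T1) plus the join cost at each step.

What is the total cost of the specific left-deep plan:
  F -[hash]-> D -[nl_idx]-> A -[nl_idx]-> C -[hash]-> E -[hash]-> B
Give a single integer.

3064840

step 1: scan F: cost=200, card=200
step 2: join D via hash
    card(P join D) = 200*20/(25) = 160
    cost = 200 + 2*20*5 + 200 = 600
step 3: join A via nl_idx
    card(P join A) = 160*500/(4) = 20000
    cost = 600 + 160*9 + 20000 = 22040
step 4: join C via nl_idx
    card(P join C) = 20000*200/(25) = 160000
    cost = 22040 + 20000*8 + 160000 = 342040
step 5: join E via hash
    card(P join E) = 160000*80/(5) = 2560000
    cost = 342040 + 2*80*7 + 160000 = 503160
step 6: join B via hash
    card(P join B) = 2560000*120/(3) = 102400000
    cost = 503160 + 2*120*7 + 2560000 = 3064840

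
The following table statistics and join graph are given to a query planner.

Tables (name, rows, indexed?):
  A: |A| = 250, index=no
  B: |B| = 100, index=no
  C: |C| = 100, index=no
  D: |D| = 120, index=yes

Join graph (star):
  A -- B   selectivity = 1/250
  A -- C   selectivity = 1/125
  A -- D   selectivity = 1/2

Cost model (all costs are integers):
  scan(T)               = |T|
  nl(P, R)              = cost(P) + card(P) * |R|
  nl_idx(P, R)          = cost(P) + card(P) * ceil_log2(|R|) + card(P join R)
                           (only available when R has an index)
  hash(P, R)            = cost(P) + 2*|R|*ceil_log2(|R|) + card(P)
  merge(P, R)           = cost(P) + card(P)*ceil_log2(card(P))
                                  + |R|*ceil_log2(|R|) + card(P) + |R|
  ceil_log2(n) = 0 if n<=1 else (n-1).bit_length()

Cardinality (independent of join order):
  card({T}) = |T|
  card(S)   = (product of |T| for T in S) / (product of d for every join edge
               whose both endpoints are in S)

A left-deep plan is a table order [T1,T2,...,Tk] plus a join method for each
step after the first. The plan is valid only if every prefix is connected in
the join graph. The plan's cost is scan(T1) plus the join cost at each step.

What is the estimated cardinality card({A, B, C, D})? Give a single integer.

Tables in S: A(250), B(100), C(100), D(120)
Edges inside S: A-B(d=250), A-C(d=125), A-D(d=2)
numerator = 250 * 100 * 100 * 120 = 300000000
denominator = 250 * 125 * 2 = 62500
card(S) = 300000000 / 62500 = 4800

4800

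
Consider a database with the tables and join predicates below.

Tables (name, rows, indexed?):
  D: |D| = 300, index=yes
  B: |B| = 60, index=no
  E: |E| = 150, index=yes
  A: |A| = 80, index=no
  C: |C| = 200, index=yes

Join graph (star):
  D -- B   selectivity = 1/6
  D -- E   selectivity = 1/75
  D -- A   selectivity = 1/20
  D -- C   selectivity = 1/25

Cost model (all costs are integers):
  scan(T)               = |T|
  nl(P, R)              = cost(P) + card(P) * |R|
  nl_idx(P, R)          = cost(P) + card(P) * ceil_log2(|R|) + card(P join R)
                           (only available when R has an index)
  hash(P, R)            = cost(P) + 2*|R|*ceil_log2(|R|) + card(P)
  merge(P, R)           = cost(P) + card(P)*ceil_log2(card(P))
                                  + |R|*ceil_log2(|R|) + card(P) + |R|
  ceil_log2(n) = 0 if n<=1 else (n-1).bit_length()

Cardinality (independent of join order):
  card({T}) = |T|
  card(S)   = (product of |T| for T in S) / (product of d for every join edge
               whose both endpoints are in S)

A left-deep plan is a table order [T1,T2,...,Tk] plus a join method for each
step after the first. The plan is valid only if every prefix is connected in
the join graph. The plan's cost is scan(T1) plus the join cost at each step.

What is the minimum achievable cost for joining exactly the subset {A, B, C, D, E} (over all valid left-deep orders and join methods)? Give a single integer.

Selinger DP over subsets of {A,B,C,D,E}:
  {D}: scan cost=300, card=300
  {B}: scan cost=60, card=60
  {E}: scan cost=150, card=150
  {A}: scan cost=80, card=80
  {C}: scan cost=200, card=200
  {BD}: card=3000; try (B,hash)→1320, (D,merge)→3480, (D,nl_idx)→3600, (B,merge)→3720, (D,hash)→5520, (D,nl)→18060 …(+1); best=1320 via (B,hash)
  {DE}: card=600; try (D,nl_idx)→2100, (E,hash)→3000, (E,nl_idx)→3300, (D,merge)→4500, (E,merge)→4650, (D,hash)→5700 …(+2); best=2100 via (D,nl_idx)
  {AD}: card=1200; try (A,hash)→1720, (D,nl_idx)→2000, (D,merge)→3720, (A,merge)→3940, (D,hash)→5560, (D,nl)→24080 …(+1); best=1720 via (A,hash)
  {CD}: card=2400; try (C,hash)→3800, (D,nl_idx)→4400, (D,merge)→5000, (C,merge)→5100, (C,nl_idx)→5100, (D,hash)→5800 …(+2); best=3800 via (C,hash)
  {BDE}: card=6000; try (B,hash)→3420, (E,hash)→6720, (B,merge)→9120, (E,nl_idx)→31320, (B,nl)→38100, (E,merge)→41670 …(+1); best=3420 via (B,hash)
  {ABD}: card=12000; try (B,hash)→3640, (A,hash)→5440, (B,merge)→16540, (A,merge)→40960, (B,nl)→73720, (A,nl)→241320; best=3640 via (B,hash)
  {BCD}: card=24000; try (B,hash)→6920, (C,hash)→7520, (B,merge)→35420, (C,merge)→42120, (C,nl_idx)→49320, (B,nl)→147800 …(+1); best=6920 via (B,hash)
  {ADE}: card=2400; try (A,hash)→3820, (E,hash)→5320, (A,merge)→9340, (E,nl_idx)→13720, (E,merge)→17470, (A,nl)→50100 …(+1); best=3820 via (A,hash)
  {CDE}: card=4800; try (C,hash)→5900, (E,hash)→8600, (C,merge)→10500, (C,nl_idx)→11700, (E,nl_idx)→27800, (E,merge)→36350 …(+2); best=5900 via (C,hash)
  {ACD}: card=9600; try (C,hash)→6120, (A,hash)→7320, (C,merge)→17920, (C,nl_idx)→20920, (A,merge)→35640, (A,nl)→195800 …(+1); best=6120 via (C,hash)
  {ABDE}: card=24000; try (B,hash)→6940, (A,hash)→10540, (E,hash)→18040, (B,merge)→35440, (A,merge)→88060, (E,nl_idx)→123640 …(+4); best=6940 via (B,hash)
  {BCDE}: card=48000; try (B,hash)→11420, (C,hash)→12620, (E,hash)→33320, (B,merge)→73520, (C,merge)→89220, (C,nl_idx)→99420 …(+5); best=11420 via (B,hash)
  {ABCD}: card=96000; try (B,hash)→16440, (C,hash)→18840, (A,hash)→32040, (B,merge)→150540, (C,merge)→185440, (C,nl_idx)→195640 …(+4); best=16440 via (B,hash)
  {ACDE}: card=19200; try (C,hash)→9420, (A,hash)→11820, (E,hash)→18120, (C,merge)→36820, (C,nl_idx)→42220, (A,merge)→73740 …(+5); best=9420 via (C,hash)
  {ABCDE}: card=192000; try (B,hash)→29340, (C,hash)→34140, (A,hash)→60540, (E,hash)→114840, (B,merge)→317040, (C,nl_idx)→390940 …(+8); best=29340 via (B,hash)

29340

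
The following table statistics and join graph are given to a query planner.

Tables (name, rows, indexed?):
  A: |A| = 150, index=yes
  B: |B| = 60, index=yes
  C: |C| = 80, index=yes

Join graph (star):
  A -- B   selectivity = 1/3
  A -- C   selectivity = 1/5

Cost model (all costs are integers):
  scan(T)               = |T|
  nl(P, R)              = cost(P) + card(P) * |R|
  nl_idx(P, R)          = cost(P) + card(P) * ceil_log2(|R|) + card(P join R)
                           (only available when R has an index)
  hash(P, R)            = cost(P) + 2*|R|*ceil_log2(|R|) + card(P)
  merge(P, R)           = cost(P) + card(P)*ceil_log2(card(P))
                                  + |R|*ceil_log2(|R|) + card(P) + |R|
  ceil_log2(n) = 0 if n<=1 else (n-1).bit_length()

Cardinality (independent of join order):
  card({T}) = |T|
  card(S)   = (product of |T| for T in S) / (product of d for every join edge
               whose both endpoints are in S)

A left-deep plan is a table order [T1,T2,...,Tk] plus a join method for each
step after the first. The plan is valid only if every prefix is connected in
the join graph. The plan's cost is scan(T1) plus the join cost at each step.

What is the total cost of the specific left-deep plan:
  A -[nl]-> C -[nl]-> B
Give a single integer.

step 1: scan A: cost=150, card=150
step 2: join C via nl
    card(P join C) = 150*80/(5) = 2400
    cost = 150 + 150*80 = 12150
step 3: join B via nl
    card(P join B) = 2400*60/(3) = 48000
    cost = 12150 + 2400*60 = 156150

156150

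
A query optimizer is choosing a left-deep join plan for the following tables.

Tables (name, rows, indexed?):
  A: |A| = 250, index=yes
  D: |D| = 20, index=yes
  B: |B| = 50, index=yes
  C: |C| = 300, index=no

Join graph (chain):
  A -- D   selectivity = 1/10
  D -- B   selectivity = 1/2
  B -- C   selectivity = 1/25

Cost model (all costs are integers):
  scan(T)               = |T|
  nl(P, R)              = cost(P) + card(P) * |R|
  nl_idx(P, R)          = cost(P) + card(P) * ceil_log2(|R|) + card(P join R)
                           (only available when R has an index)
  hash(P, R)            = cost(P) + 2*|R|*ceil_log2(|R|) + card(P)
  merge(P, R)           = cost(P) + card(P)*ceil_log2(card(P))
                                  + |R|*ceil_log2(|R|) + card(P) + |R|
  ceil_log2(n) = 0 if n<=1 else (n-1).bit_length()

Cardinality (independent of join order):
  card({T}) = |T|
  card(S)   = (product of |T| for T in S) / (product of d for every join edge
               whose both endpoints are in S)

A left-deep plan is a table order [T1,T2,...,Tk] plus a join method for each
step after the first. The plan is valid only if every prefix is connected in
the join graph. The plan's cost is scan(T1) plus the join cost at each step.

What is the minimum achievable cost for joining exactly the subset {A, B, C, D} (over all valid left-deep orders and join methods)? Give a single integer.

12000

Selinger DP over subsets of {A,B,C,D}:
  {A}: scan cost=250, card=250
  {D}: scan cost=20, card=20
  {B}: scan cost=50, card=50
  {C}: scan cost=300, card=300
  {AD}: card=500; try (A,nl_idx)→680, (D,hash)→700, (D,nl_idx)→2000, (A,merge)→2390, (D,merge)→2620, (A,hash)→4040 …(+2); best=680 via (A,nl_idx)
  {BD}: card=500; try (D,hash)→300, (B,merge)→490, (D,merge)→520, (B,hash)→640, (B,nl_idx)→640, (D,nl_idx)→800 …(+2); best=300 via (D,hash)
  {BC}: card=600; try (B,hash)→1200, (B,nl_idx)→2700, (C,merge)→3400, (B,merge)→3650, (C,hash)→5500, (C,nl)→15050 …(+1); best=1200 via (B,hash)
  {ABD}: card=12500; try (B,hash)→1780, (A,hash)→4800, (B,merge)→6030, (A,merge)→7550, (B,nl_idx)→16180, (A,nl_idx)→16800 …(+2); best=1780 via (B,hash)
  {BCD}: card=6000; try (D,hash)→2000, (C,hash)→6200, (D,merge)→7920, (C,merge)→8300, (D,nl_idx)→10200, (D,nl)→13200 …(+1); best=2000 via (D,hash)
  {ABCD}: card=150000; try (A,hash)→12000, (C,hash)→19680, (A,merge)→88250, (C,merge)→192280, (A,nl_idx)→200000, (A,nl)→1502000 …(+1); best=12000 via (A,hash)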